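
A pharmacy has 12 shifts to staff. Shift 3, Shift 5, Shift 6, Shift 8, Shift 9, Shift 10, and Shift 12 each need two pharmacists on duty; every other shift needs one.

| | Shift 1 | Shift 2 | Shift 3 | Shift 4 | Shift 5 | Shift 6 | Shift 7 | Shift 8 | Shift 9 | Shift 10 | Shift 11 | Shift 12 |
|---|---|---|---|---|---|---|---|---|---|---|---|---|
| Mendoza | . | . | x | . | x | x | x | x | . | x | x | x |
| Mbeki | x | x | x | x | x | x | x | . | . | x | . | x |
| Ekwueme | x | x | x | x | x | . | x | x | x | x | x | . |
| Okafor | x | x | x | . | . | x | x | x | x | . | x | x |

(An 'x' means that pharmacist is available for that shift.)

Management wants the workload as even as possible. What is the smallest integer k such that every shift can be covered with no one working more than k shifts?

5

With 4 pharmacists and 19 worker-slots to fill, someone must work at least ⌈19/4⌉ = 5 shifts, so k ≥ 5.
k = 5 works: Shift 1→Mbeki, Shift 2→Mbeki, Shift 3→Ekwueme+Okafor, Shift 4→Mbeki, Shift 5→Mendoza+Mbeki, Shift 6→Mendoza+Mbeki, Shift 7→Okafor, Shift 8→Mendoza+Ekwueme, Shift 9→Ekwueme+Okafor, Shift 10→Mendoza+Ekwueme, Shift 11→Ekwueme, Shift 12→Mendoza+Okafor.
Loads: Mendoza 5, Mbeki 5, Ekwueme 5, Okafor 4 — all ≤ 5.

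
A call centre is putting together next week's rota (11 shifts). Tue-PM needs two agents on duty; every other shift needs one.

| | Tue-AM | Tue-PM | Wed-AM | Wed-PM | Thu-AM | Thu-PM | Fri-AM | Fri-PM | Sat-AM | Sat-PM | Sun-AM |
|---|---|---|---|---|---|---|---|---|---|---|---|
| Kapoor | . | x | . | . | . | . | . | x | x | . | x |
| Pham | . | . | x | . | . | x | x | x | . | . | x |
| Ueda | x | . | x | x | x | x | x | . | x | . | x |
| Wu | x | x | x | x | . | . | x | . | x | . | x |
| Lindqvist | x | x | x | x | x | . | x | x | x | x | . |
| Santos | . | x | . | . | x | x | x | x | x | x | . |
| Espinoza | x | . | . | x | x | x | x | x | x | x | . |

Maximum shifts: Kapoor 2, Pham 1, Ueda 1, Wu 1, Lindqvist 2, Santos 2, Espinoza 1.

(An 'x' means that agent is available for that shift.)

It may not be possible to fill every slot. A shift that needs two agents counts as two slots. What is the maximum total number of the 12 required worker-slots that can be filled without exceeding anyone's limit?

Total capacity across all agents is 2+1+1+1+2+2+1 = 10, and 12 slots are needed, so at most 10 can be filled.
An assignment achieving 10: Tue-AM→Ueda, Tue-PM→Kapoor+Wu, Wed-AM→Pham, Wed-PM→Lindqvist, Thu-AM→Santos, Thu-PM→Santos, Fri-PM→Espinoza, Sat-PM→Lindqvist, Sun-AM→Kapoor.
Loads: Kapoor 2/2, Pham 1/1, Ueda 1/1, Wu 1/1, Lindqvist 2/2, Santos 2/2, Espinoza 1/1.

10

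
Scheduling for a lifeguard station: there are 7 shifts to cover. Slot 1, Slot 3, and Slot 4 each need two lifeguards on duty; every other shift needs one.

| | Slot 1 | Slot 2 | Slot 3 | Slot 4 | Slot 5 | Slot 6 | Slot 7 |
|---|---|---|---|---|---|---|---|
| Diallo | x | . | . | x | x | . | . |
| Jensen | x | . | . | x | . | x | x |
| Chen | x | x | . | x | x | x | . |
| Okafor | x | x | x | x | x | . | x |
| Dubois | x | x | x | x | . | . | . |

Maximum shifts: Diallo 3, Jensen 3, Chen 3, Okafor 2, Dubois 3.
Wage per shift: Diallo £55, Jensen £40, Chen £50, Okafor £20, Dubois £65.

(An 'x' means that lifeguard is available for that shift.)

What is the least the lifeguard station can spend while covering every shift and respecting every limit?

Slot 3 can only be covered by Okafor and Dubois, so that assignment is forced.
Picking the cheapest available lifeguard for each shift independently would cost £305, but that ignores the shift limits.
An optimal schedule: Slot 1→Jensen+Chen, Slot 2→Chen, Slot 3→Okafor+Dubois, Slot 4→Jensen+Diallo, Slot 5→Chen, Slot 6→Jensen, Slot 7→Okafor.
Total: 40 + 50 + 50 + 20 + 65 + 40 + 55 + 50 + 40 + 20 = £430.

£430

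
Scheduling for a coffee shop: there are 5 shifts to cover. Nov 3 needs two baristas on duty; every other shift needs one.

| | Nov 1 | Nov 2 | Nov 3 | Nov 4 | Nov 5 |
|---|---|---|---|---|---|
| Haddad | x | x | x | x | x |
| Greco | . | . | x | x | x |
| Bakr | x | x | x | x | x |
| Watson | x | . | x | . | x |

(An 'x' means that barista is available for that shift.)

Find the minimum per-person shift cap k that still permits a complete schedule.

2

With 4 baristas and 6 worker-slots to fill, someone must work at least ⌈6/4⌉ = 2 shifts, so k ≥ 2.
k = 2 works: Nov 1→Haddad, Nov 2→Haddad, Nov 3→Bakr+Watson, Nov 4→Greco, Nov 5→Greco.
Loads: Haddad 2, Greco 2, Bakr 1, Watson 1 — all ≤ 2.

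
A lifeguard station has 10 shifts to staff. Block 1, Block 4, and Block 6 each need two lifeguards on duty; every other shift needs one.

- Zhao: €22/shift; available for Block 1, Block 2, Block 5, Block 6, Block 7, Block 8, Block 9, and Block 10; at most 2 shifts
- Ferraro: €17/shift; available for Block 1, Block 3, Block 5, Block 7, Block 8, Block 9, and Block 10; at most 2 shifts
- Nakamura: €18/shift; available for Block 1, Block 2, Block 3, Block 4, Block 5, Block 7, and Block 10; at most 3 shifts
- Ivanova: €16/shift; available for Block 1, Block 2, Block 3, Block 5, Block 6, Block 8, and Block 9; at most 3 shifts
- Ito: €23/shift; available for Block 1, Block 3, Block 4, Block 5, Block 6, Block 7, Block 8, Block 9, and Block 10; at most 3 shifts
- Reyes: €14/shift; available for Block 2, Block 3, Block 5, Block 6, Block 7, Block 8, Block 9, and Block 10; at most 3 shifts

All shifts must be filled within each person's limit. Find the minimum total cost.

Block 4 can only be covered by Nakamura and Ito, so that assignment is forced.
Picking the cheapest available lifeguard for each shift independently would cost €202, but that ignores the shift limits.
An optimal schedule: Block 1→Ferraro+Nakamura, Block 2→Reyes, Block 3→Reyes, Block 4→Nakamura+Ito, Block 5→Nakamura, Block 6→Ivanova+Zhao, Block 7→Reyes, Block 8→Ivanova, Block 9→Ivanova, Block 10→Ferraro.
Total: 17 + 18 + 14 + 14 + 18 + 23 + 18 + 16 + 22 + 14 + 16 + 16 + 17 = €223.

€223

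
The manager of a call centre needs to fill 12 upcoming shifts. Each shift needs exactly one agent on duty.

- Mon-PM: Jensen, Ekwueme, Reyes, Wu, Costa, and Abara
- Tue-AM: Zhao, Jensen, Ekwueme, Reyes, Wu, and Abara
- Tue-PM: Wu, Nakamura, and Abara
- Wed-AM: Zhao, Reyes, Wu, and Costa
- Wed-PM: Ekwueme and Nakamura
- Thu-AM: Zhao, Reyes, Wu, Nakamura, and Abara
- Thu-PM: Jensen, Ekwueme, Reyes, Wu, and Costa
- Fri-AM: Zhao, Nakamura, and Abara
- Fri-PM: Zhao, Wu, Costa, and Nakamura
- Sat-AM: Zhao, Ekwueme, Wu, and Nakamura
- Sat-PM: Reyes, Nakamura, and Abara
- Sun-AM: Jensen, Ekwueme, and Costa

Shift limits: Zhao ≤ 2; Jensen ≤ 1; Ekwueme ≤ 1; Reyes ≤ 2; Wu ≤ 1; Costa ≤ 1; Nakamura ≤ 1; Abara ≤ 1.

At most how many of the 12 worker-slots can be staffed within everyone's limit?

10

Total capacity across all agents is 2+1+1+2+1+1+1+1 = 10, and 12 slots are needed, so at most 10 can be filled.
An assignment achieving 10: Mon-PM→Abara, Tue-PM→Wu, Wed-AM→Zhao, Wed-PM→Ekwueme, Thu-AM→Reyes, Fri-AM→Zhao, Fri-PM→Costa, Sat-AM→Nakamura, Sat-PM→Reyes, Sun-AM→Jensen.
Loads: Zhao 2/2, Jensen 1/1, Ekwueme 1/1, Reyes 2/2, Wu 1/1, Costa 1/1, Nakamura 1/1, Abara 1/1.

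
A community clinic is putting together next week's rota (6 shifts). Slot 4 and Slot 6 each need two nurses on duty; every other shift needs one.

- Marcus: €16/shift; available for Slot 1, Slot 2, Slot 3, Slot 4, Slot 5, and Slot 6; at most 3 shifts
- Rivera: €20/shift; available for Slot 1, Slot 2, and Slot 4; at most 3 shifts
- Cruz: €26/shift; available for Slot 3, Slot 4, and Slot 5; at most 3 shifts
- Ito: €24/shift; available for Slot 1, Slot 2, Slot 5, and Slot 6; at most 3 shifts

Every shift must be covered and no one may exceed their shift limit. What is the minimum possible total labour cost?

€156

Slot 6 can only be covered by Marcus and Ito, so that assignment is forced.
Picking the cheapest available nurse for each shift independently would cost €140, but that ignores the shift limits.
An optimal schedule: Slot 1→Rivera, Slot 2→Rivera, Slot 3→Marcus, Slot 4→Marcus+Rivera, Slot 5→Ito, Slot 6→Marcus+Ito.
Total: 20 + 20 + 16 + 16 + 20 + 24 + 16 + 24 = €156.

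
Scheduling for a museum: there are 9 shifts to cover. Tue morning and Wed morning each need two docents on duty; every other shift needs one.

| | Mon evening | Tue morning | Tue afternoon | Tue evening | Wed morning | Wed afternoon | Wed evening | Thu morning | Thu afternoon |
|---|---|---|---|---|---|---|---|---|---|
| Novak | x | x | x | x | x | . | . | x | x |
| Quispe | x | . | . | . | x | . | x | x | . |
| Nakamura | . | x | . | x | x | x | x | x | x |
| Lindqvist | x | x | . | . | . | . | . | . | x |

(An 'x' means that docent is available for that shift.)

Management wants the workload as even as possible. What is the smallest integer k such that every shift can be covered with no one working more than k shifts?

3

With 4 docents and 11 worker-slots to fill, someone must work at least ⌈11/4⌉ = 3 shifts, so k ≥ 3.
k = 3 works: Mon evening→Novak, Tue morning→Nakamura+Lindqvist, Tue afternoon→Novak, Tue evening→Novak, Wed morning→Quispe+Nakamura, Wed afternoon→Nakamura, Wed evening→Quispe, Thu morning→Quispe, Thu afternoon→Lindqvist.
Loads: Novak 3, Quispe 3, Nakamura 3, Lindqvist 2 — all ≤ 3.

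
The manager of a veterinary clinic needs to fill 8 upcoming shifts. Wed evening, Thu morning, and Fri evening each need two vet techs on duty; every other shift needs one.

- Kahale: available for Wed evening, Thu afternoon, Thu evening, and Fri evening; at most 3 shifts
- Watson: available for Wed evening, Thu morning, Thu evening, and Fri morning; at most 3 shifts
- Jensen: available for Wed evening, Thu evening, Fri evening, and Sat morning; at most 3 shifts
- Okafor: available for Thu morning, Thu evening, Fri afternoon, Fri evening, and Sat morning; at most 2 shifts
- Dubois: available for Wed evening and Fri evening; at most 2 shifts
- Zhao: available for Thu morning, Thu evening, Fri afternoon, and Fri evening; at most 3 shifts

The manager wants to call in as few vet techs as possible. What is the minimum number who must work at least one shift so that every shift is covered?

4

11 slots to fill and no one can take more than 3, so at least ⌈11/3⌉ = 4 vet techs are needed.
Kahale, Watson, Jensen, and Okafor alone can cover everything: Wed evening→Kahale+Watson, Thu morning→Watson+Okafor, Thu afternoon→Kahale, Thu evening→Jensen, Fri morning→Watson, Fri afternoon→Okafor, Fri evening→Kahale+Jensen, Sat morning→Jensen.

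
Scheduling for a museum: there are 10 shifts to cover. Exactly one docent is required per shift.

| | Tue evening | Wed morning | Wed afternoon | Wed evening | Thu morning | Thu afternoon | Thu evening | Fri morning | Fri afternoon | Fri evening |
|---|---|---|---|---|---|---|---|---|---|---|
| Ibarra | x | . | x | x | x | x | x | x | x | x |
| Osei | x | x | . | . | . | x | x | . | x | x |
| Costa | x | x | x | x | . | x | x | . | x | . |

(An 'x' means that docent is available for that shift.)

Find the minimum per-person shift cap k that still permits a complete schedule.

With 3 docents and 10 worker-slots to fill, someone must work at least ⌈10/3⌉ = 4 shifts, so k ≥ 4.
k = 4 works: Tue evening→Osei, Wed morning→Osei, Wed afternoon→Ibarra, Wed evening→Ibarra, Thu morning→Ibarra, Thu afternoon→Osei, Thu evening→Costa, Fri morning→Ibarra, Fri afternoon→Costa, Fri evening→Osei.
Loads: Ibarra 4, Osei 4, Costa 2 — all ≤ 4.

4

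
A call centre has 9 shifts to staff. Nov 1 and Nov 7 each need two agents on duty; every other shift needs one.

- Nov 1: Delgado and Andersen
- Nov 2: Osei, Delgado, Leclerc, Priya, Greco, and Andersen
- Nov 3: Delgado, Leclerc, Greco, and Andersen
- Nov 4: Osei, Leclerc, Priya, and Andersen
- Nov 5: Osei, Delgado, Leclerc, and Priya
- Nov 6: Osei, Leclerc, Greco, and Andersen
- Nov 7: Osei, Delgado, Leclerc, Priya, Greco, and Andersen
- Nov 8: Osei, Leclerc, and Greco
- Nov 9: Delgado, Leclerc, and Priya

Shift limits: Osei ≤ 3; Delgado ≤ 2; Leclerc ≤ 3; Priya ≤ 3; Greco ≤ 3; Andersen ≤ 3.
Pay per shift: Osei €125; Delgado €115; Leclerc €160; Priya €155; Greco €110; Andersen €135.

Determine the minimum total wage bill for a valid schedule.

€1340

Nov 1 can only be covered by Delgado and Andersen, so that assignment is forced.
Picking the cheapest available agent for each shift independently would cost €1270, but that ignores the shift limits.
An optimal schedule: Nov 1→Delgado+Andersen, Nov 2→Andersen, Nov 3→Greco, Nov 4→Osei, Nov 5→Osei, Nov 6→Greco, Nov 7→Osei+Andersen, Nov 8→Greco, Nov 9→Delgado.
Total: 115 + 135 + 135 + 110 + 125 + 125 + 110 + 125 + 135 + 110 + 115 = €1340.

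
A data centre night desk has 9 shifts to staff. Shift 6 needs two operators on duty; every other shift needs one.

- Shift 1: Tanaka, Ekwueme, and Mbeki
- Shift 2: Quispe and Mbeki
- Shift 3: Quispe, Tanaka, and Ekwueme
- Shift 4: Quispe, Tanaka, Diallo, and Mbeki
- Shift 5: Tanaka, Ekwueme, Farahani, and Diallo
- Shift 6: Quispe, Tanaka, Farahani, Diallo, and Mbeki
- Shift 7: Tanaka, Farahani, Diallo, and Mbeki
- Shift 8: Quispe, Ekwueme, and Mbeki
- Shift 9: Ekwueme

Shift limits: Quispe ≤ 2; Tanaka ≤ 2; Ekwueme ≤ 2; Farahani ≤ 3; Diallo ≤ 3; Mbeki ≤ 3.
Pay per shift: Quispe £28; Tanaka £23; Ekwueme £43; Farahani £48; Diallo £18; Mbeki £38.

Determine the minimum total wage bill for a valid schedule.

£275

Shift 9 can only be covered by Ekwueme, so that assignment is forced.
Picking the cheapest available operator for each shift independently would cost £240, but that ignores the shift limits.
An optimal schedule: Shift 1→Tanaka, Shift 2→Quispe, Shift 3→Tanaka, Shift 4→Diallo, Shift 5→Diallo, Shift 6→Diallo+Mbeki, Shift 7→Mbeki, Shift 8→Quispe, Shift 9→Ekwueme.
Total: 23 + 28 + 23 + 18 + 18 + 18 + 38 + 38 + 28 + 43 = £275.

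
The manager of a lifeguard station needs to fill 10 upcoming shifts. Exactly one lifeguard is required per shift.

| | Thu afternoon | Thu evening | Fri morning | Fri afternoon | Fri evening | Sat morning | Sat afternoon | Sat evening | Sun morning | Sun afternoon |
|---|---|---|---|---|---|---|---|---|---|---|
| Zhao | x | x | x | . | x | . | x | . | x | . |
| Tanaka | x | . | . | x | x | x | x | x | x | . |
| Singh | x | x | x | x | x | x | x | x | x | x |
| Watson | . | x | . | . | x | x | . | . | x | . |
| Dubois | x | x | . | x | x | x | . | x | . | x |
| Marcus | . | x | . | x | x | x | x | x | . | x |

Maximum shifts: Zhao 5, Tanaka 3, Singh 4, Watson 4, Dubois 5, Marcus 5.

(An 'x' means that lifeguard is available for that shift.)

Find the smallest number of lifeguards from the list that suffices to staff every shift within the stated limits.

2

10 slots to fill and no one can take more than 5, so at least ⌈10/5⌉ = 2 lifeguards are needed.
Zhao and Dubois alone can cover everything: Thu afternoon→Zhao, Thu evening→Zhao, Fri morning→Zhao, Fri afternoon→Dubois, Fri evening→Dubois, Sat morning→Dubois, Sat afternoon→Zhao, Sat evening→Dubois, Sun morning→Zhao, Sun afternoon→Dubois.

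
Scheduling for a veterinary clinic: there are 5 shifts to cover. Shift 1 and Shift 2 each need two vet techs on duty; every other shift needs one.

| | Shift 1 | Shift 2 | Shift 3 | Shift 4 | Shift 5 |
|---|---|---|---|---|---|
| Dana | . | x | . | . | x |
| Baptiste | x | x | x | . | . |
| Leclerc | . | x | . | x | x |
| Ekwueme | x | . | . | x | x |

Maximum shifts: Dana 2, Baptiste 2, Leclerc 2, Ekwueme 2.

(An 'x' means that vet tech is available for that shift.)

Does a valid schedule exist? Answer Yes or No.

Shift 1 can only be covered by Baptiste and Ekwueme, so that assignment is forced.
Shift 3 can only be covered by Baptiste, so that assignment is forced.
One valid schedule: Shift 1→Baptiste+Ekwueme, Shift 2→Dana+Leclerc, Shift 3→Baptiste, Shift 4→Leclerc, Shift 5→Dana.
Loads: Dana 2/2, Baptiste 2/2, Leclerc 2/2, Ekwueme 1/2 — all within limits.

Yes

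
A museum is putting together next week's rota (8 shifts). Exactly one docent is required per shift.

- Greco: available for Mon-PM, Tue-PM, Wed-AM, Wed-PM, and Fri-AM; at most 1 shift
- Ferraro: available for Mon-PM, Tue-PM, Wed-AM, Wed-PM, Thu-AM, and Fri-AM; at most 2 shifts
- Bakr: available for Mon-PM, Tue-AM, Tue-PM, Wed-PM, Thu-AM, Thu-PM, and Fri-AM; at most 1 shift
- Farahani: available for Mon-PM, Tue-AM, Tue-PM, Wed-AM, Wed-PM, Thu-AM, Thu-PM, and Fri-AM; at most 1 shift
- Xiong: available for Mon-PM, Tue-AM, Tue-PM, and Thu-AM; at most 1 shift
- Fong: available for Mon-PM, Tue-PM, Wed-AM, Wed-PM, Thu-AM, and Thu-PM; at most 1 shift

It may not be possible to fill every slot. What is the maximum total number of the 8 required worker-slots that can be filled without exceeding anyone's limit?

7

Total capacity across all docents is 1+2+1+1+1+1 = 7, and 8 slots are needed, so at most 7 can be filled.
An assignment achieving 7: Mon-PM→Fong, Tue-AM→Bakr, Wed-AM→Greco, Wed-PM→Ferraro, Thu-AM→Xiong, Thu-PM→Farahani, Fri-AM→Ferraro.
Loads: Greco 1/1, Ferraro 2/2, Bakr 1/1, Farahani 1/1, Xiong 1/1, Fong 1/1.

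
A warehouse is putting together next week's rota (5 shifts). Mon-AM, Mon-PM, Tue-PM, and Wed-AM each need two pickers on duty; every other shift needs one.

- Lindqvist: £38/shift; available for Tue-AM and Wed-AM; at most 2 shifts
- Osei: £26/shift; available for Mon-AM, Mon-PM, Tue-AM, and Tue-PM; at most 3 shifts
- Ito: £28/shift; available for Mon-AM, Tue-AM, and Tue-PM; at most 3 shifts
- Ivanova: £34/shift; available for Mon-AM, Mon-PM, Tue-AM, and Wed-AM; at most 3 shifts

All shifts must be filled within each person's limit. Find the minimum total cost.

Mon-PM can only be covered by Osei and Ivanova, so that assignment is forced.
Tue-PM can only be covered by Osei and Ito, so that assignment is forced.
Wed-AM can only be covered by Lindqvist and Ivanova, so that assignment is forced.
Picking the cheapest available picker for each shift independently would cost £266, but that ignores the shift limits.
An optimal schedule: Mon-AM→Osei+Ito, Mon-PM→Osei+Ivanova, Tue-AM→Ito, Tue-PM→Osei+Ito, Wed-AM→Ivanova+Lindqvist.
Total: 26 + 28 + 26 + 34 + 28 + 26 + 28 + 34 + 38 = £268.

£268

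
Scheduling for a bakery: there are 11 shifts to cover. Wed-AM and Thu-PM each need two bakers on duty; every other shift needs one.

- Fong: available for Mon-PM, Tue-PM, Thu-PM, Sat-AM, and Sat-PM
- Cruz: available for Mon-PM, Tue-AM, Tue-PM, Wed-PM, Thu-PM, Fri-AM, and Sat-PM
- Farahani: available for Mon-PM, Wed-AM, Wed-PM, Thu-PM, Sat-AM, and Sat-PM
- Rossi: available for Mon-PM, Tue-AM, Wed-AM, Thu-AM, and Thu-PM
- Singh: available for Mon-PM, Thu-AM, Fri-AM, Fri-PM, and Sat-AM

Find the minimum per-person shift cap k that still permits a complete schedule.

With 5 bakers and 13 worker-slots to fill, someone must work at least ⌈13/5⌉ = 3 shifts, so k ≥ 3.
k = 3 works: Mon-PM→Farahani, Tue-AM→Cruz, Tue-PM→Fong, Wed-AM→Farahani+Rossi, Wed-PM→Cruz, Thu-AM→Rossi, Thu-PM→Farahani+Rossi, Fri-AM→Cruz, Fri-PM→Singh, Sat-AM→Fong, Sat-PM→Fong.
Loads: Fong 3, Cruz 3, Farahani 3, Rossi 3, Singh 1 — all ≤ 3.

3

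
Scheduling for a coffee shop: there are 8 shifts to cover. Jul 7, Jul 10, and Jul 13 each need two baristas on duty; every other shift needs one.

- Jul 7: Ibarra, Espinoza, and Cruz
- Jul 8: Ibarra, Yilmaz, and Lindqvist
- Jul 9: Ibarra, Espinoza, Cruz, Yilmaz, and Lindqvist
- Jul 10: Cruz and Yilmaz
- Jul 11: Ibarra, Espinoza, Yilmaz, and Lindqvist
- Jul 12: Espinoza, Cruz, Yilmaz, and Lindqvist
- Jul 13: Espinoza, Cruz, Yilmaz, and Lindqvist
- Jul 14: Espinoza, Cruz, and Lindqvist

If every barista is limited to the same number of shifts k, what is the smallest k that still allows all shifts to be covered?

With 5 baristas and 11 worker-slots to fill, someone must work at least ⌈11/5⌉ = 3 shifts, so k ≥ 3.
k = 3 works: Jul 7→Ibarra+Espinoza, Jul 8→Ibarra, Jul 9→Cruz, Jul 10→Cruz+Yilmaz, Jul 11→Ibarra, Jul 12→Espinoza, Jul 13→Cruz+Yilmaz, Jul 14→Espinoza.
Loads: Ibarra 3, Espinoza 3, Cruz 3, Yilmaz 2, Lindqvist 0 — all ≤ 3.

3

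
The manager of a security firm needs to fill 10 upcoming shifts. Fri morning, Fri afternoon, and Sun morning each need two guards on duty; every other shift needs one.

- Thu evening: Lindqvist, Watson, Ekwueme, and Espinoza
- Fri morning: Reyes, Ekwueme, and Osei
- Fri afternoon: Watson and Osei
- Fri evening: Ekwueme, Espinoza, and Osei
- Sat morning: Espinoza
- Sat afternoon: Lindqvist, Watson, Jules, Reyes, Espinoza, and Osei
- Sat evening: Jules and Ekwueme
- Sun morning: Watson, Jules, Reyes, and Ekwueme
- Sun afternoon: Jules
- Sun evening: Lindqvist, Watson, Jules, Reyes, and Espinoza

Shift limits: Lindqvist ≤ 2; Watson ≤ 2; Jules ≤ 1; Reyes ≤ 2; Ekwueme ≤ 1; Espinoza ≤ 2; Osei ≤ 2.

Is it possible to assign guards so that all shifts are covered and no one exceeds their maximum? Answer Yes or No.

Total capacity is 2+2+1+2+1+2+2 = 12 but 13 worker-slots are needed — infeasible.

No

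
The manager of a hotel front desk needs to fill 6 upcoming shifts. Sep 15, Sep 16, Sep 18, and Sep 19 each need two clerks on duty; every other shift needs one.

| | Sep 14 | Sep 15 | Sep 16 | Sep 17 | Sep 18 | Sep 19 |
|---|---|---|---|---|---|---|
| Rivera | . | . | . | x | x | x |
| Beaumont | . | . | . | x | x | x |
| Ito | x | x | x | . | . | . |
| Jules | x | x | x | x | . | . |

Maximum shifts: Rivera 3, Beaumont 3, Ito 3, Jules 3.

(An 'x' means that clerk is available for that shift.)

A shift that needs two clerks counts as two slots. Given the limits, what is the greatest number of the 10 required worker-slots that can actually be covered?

Total capacity across all clerks is 3+3+3+3 = 12, and 10 slots are needed, so at most 10 can be filled.
An assignment achieving 10: Sep 14→Ito, Sep 15→Ito+Jules, Sep 16→Ito+Jules, Sep 17→Rivera, Sep 18→Rivera+Beaumont, Sep 19→Rivera+Beaumont.
Loads: Rivera 3/3, Beaumont 2/3, Ito 3/3, Jules 2/3.

10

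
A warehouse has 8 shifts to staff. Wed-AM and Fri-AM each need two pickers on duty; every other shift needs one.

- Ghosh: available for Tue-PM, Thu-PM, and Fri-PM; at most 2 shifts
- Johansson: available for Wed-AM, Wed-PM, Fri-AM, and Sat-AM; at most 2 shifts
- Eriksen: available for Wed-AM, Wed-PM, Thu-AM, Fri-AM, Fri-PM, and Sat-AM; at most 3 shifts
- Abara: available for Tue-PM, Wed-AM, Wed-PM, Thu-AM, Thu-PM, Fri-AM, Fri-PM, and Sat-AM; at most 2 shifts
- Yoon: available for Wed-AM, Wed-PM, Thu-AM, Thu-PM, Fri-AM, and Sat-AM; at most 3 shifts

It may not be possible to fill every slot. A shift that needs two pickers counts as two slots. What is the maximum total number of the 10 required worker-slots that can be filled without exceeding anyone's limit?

10

Total capacity across all pickers is 2+2+3+2+3 = 12, and 10 slots are needed, so at most 10 can be filled.
An assignment achieving 10: Tue-PM→Ghosh, Wed-AM→Johansson+Eriksen, Wed-PM→Johansson, Thu-AM→Eriksen, Thu-PM→Ghosh, Fri-AM→Abara+Yoon, Fri-PM→Eriksen, Sat-AM→Abara.
Loads: Ghosh 2/2, Johansson 2/2, Eriksen 3/3, Abara 2/2, Yoon 1/3.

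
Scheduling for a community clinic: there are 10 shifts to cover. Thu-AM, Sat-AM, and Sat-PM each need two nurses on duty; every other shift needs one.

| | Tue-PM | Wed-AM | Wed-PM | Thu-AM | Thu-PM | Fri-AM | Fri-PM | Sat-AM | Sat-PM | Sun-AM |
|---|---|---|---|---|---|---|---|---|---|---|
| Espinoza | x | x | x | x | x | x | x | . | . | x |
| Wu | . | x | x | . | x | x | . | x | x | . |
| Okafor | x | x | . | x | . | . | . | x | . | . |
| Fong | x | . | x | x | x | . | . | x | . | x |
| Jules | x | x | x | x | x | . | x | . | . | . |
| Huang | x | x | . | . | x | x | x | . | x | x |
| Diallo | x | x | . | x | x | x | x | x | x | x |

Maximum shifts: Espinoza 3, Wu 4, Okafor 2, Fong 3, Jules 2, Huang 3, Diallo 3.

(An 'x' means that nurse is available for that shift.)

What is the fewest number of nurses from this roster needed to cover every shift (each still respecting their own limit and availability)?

4

13 slots to fill and no one can take more than 4, so at least ⌈13/4⌉ = 4 nurses are needed.
Espinoza, Wu, Fong, and Huang alone can cover everything: Tue-PM→Espinoza, Wed-AM→Wu, Wed-PM→Wu, Thu-AM→Espinoza+Fong, Thu-PM→Huang, Fri-AM→Huang, Fri-PM→Espinoza, Sat-AM→Wu+Fong, Sat-PM→Wu+Huang, Sun-AM→Fong.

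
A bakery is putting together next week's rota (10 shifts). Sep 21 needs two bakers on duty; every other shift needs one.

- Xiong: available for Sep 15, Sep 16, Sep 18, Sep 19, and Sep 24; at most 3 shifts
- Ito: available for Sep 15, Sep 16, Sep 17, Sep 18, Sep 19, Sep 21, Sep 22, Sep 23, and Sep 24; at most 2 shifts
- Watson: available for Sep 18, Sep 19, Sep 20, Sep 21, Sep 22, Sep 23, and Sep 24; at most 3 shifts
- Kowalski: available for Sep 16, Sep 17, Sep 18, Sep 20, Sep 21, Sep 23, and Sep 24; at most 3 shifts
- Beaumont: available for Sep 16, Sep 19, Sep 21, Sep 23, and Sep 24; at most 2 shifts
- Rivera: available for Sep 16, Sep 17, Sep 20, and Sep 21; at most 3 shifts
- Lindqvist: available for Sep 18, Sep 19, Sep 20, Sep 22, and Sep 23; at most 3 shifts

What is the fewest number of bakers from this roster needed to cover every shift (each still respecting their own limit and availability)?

11 slots to fill and no one can take more than 3, so at least ⌈11/3⌉ = 4 bakers are needed.
Xiong, Ito, Watson, and Kowalski alone can cover everything: Sep 15→Xiong, Sep 16→Xiong, Sep 17→Ito, Sep 18→Kowalski, Sep 19→Xiong, Sep 20→Watson, Sep 21→Watson+Kowalski, Sep 22→Ito, Sep 23→Watson, Sep 24→Kowalski.

4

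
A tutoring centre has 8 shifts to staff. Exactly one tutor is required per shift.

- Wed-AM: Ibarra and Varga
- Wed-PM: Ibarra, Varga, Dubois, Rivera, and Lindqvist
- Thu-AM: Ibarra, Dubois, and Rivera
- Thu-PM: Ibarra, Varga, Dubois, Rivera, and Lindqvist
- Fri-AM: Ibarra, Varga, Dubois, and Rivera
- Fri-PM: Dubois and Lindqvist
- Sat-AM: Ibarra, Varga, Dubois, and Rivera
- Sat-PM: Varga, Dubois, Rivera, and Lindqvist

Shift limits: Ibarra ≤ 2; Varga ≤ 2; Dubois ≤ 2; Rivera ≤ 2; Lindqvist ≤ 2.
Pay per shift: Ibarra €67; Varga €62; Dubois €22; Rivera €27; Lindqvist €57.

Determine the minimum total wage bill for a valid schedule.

Picking the cheapest available tutor for each shift independently would cost €216, but that ignores the shift limits.
An optimal schedule: Wed-AM→Varga, Wed-PM→Lindqvist, Thu-AM→Dubois, Thu-PM→Varga, Fri-AM→Rivera, Fri-PM→Dubois, Sat-AM→Rivera, Sat-PM→Lindqvist.
Total: 62 + 57 + 22 + 62 + 27 + 22 + 27 + 57 = €336.

€336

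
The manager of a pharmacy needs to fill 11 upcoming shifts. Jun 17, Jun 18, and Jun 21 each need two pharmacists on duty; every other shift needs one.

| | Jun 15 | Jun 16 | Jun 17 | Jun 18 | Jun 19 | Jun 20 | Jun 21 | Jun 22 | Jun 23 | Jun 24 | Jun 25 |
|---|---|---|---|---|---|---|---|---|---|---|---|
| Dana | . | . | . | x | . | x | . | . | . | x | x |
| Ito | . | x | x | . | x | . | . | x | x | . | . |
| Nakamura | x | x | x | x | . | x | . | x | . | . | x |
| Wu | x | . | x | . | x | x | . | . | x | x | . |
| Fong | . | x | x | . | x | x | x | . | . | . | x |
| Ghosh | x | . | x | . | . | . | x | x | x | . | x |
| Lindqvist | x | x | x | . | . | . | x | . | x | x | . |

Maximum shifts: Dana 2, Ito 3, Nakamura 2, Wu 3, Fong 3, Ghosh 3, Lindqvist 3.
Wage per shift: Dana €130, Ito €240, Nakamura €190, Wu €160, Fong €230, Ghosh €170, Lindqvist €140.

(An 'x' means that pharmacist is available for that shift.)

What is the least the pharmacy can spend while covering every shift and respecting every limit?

Jun 18 can only be covered by Dana and Nakamura, so that assignment is forced.
Picking the cheapest available pharmacist for each shift independently would cost €2070, but that ignores the shift limits.
An optimal schedule: Jun 15→Lindqvist, Jun 16→Lindqvist, Jun 17→Nakamura+Fong, Jun 18→Dana+Nakamura, Jun 19→Wu, Jun 20→Wu, Jun 21→Lindqvist+Ghosh, Jun 22→Ghosh, Jun 23→Wu, Jun 24→Dana, Jun 25→Ghosh.
Total: 140 + 140 + 190 + 230 + 130 + 190 + 160 + 160 + 140 + 170 + 170 + 160 + 130 + 170 = €2280.

€2280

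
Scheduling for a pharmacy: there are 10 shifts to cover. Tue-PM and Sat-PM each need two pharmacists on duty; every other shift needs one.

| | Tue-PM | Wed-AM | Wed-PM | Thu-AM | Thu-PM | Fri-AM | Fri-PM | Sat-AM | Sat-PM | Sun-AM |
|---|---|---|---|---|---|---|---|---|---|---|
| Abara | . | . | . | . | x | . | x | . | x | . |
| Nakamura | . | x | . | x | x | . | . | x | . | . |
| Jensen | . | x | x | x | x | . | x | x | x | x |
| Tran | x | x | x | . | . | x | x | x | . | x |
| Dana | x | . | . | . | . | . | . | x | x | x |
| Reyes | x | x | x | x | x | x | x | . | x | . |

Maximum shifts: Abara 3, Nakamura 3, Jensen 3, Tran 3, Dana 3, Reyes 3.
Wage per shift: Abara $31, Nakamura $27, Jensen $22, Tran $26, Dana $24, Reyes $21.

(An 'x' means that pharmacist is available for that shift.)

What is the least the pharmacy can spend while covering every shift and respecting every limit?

Picking the cheapest available pharmacist for each shift independently would cost $258, but that ignores the shift limits.
An optimal schedule: Tue-PM→Reyes+Dana, Wed-AM→Tran, Wed-PM→Reyes, Thu-AM→Jensen, Thu-PM→Jensen, Fri-AM→Reyes, Fri-PM→Tran, Sat-AM→Tran, Sat-PM→Jensen+Dana, Sun-AM→Dana.
Total: 21 + 24 + 26 + 21 + 22 + 22 + 21 + 26 + 26 + 22 + 24 + 24 = $279.

$279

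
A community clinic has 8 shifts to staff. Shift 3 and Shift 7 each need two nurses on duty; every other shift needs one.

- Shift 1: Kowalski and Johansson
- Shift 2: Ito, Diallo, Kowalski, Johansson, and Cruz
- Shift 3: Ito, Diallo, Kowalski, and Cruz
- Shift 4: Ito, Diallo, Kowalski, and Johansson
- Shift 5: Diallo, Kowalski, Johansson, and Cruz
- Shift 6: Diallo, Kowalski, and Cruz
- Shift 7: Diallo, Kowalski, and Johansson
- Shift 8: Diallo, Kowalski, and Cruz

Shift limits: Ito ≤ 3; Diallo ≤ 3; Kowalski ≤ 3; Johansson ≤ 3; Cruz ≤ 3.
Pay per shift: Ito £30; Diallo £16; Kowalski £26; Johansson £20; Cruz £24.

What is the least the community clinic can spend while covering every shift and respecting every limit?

Picking the cheapest available nurse for each shift independently would cost £176, but that ignores the shift limits.
An optimal schedule: Shift 1→Johansson, Shift 2→Cruz, Shift 3→Cruz+Kowalski, Shift 4→Johansson, Shift 5→Cruz, Shift 6→Diallo, Shift 7→Diallo+Johansson, Shift 8→Diallo.
Total: 20 + 24 + 24 + 26 + 20 + 24 + 16 + 16 + 20 + 16 = £206.

£206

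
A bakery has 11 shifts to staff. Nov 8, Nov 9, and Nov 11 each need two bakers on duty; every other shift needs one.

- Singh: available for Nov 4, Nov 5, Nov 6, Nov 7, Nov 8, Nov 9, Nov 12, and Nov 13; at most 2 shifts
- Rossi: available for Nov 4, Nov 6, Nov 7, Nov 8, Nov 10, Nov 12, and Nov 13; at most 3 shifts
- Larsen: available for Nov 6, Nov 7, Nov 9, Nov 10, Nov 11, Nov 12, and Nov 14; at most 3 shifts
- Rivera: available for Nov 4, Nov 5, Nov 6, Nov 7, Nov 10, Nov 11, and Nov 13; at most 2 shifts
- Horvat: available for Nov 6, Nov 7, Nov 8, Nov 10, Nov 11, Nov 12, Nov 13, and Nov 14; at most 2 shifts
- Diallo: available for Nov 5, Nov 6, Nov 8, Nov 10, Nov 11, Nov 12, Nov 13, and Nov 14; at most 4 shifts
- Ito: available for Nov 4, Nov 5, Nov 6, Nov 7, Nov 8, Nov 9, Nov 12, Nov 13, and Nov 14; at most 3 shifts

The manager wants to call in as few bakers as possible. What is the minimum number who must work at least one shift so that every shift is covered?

14 slots to fill and no one can take more than 4, so at least ⌈14/4⌉ = 4 bakers are needed.
Any 4 bakers together have capacity at most 4+3+3+3 = 13 < 14 slots, so 4 can never suffice.
Singh, Rossi, Larsen, Rivera, and Diallo alone can cover everything: Nov 4→Singh, Nov 5→Rivera, Nov 6→Diallo, Nov 7→Rossi, Nov 8→Rossi+Diallo, Nov 9→Singh+Larsen, Nov 10→Rossi, Nov 11→Larsen+Rivera, Nov 12→Diallo, Nov 13→Diallo, Nov 14→Larsen.

5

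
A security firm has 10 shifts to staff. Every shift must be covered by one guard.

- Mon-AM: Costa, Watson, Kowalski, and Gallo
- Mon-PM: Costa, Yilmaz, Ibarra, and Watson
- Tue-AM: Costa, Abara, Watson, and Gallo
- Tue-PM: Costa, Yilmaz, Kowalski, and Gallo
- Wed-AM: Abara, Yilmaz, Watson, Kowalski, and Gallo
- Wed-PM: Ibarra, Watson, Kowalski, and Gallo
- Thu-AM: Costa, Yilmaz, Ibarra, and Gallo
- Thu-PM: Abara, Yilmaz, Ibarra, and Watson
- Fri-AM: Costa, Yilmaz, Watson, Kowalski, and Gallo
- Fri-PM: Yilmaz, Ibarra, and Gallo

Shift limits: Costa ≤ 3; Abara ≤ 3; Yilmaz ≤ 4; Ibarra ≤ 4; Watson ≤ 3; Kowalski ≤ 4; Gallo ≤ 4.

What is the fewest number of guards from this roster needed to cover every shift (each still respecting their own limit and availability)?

10 slots to fill and no one can take more than 4, so at least ⌈10/4⌉ = 3 guards are needed.
Costa, Abara, and Ibarra alone can cover everything: Mon-AM→Costa, Mon-PM→Ibarra, Tue-AM→Abara, Tue-PM→Costa, Wed-AM→Abara, Wed-PM→Ibarra, Thu-AM→Ibarra, Thu-PM→Abara, Fri-AM→Costa, Fri-PM→Ibarra.

3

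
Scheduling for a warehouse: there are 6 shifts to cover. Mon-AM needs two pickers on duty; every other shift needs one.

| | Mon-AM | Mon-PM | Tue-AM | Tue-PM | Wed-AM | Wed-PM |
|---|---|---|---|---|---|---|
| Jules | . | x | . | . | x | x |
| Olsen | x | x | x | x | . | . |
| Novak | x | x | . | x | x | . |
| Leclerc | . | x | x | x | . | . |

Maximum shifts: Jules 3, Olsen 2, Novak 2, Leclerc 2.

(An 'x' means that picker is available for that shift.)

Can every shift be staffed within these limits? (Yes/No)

Mon-AM can only be covered by Olsen and Novak, so that assignment is forced.
Wed-PM can only be covered by Jules, so that assignment is forced.
One valid schedule: Mon-AM→Olsen+Novak, Mon-PM→Jules, Tue-AM→Olsen, Tue-PM→Novak, Wed-AM→Jules, Wed-PM→Jules.
Loads: Jules 3/3, Olsen 2/2, Novak 2/2, Leclerc 0/2 — all within limits.

Yes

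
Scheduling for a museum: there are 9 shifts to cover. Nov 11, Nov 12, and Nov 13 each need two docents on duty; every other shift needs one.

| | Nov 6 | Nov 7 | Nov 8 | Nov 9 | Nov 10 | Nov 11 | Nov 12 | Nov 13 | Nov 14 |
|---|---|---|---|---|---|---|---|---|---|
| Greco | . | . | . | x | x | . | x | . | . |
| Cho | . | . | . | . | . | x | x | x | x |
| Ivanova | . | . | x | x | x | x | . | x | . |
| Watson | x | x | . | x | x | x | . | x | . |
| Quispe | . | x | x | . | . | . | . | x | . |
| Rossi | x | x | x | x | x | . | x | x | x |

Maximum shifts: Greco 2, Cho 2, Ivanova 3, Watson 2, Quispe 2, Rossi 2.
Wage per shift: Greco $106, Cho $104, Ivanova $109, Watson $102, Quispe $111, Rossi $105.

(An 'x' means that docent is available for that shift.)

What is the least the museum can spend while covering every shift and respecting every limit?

$1272

Picking the cheapest available docent for each shift independently would cost $1238, but that ignores the shift limits.
An optimal schedule: Nov 6→Watson, Nov 7→Watson, Nov 8→Ivanova, Nov 9→Greco, Nov 10→Ivanova, Nov 11→Cho+Ivanova, Nov 12→Greco+Rossi, Nov 13→Quispe+Rossi, Nov 14→Cho.
Total: 102 + 102 + 109 + 106 + 109 + 104 + 109 + 106 + 105 + 111 + 105 + 104 = $1272.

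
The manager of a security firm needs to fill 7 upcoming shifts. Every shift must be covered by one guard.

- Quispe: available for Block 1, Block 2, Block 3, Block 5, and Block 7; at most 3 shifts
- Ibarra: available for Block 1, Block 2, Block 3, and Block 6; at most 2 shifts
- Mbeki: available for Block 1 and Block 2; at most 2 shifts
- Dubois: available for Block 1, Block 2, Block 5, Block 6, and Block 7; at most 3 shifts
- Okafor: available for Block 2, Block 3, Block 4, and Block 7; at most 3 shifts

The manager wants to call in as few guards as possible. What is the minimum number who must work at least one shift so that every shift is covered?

7 slots to fill and no one can take more than 3, so at least ⌈7/3⌉ = 3 guards are needed.
Quispe, Ibarra, and Okafor alone can cover everything: Block 1→Quispe, Block 2→Ibarra, Block 3→Okafor, Block 4→Okafor, Block 5→Quispe, Block 6→Ibarra, Block 7→Quispe.

3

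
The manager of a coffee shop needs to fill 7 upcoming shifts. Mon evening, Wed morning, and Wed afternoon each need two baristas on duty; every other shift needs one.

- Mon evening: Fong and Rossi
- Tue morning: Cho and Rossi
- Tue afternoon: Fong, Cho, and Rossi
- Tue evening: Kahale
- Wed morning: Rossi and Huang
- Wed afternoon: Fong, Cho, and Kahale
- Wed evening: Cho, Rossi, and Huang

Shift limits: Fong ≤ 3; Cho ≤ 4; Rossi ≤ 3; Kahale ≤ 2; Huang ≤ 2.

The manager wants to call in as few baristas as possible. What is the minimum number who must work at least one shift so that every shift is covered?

10 slots to fill and no one can take more than 4, so at least ⌈10/4⌉ = 3 baristas are needed.
Shifts {Wed morning, Wed afternoon} need 4 slots, but among the baristas available for them (Fong, Cho, Rossi, Kahale, and Huang) any 3 together supply at most 3. So 3 baristas are not enough.
Fong, Rossi, Kahale, and Huang alone can cover everything: Mon evening→Fong+Rossi, Tue morning→Rossi, Tue afternoon→Fong, Tue evening→Kahale, Wed morning→Rossi+Huang, Wed afternoon→Fong+Kahale, Wed evening→Huang.

4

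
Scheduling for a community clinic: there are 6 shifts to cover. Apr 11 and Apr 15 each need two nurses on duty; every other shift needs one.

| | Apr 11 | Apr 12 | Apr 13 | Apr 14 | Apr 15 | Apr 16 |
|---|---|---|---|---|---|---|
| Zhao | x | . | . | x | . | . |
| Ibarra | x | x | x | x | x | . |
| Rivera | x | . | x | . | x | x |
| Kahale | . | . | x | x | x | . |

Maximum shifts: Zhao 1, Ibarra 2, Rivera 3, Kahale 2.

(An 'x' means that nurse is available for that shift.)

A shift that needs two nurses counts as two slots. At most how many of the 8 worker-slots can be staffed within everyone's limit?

Total capacity across all nurses is 1+2+3+2 = 8, and 8 slots are needed, so at most 8 can be filled.
An assignment achieving 8: Apr 11→Zhao+Ibarra, Apr 12→Ibarra, Apr 13→Rivera, Apr 14→Kahale, Apr 15→Rivera+Kahale, Apr 16→Rivera.
Loads: Zhao 1/1, Ibarra 2/2, Rivera 3/3, Kahale 2/2.

8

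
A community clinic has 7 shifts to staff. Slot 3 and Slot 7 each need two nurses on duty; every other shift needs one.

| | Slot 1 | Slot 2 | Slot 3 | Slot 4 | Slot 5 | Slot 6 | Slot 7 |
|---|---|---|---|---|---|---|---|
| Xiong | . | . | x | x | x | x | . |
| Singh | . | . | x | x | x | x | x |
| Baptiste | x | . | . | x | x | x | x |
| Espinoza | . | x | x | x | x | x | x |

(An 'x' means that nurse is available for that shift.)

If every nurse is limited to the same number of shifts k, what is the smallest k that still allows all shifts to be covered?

With 4 nurses and 9 worker-slots to fill, someone must work at least ⌈9/4⌉ = 3 shifts, so k ≥ 3.
k = 3 works: Slot 1→Baptiste, Slot 2→Espinoza, Slot 3→Xiong+Singh, Slot 4→Xiong, Slot 5→Xiong, Slot 6→Singh, Slot 7→Singh+Baptiste.
Loads: Xiong 3, Singh 3, Baptiste 2, Espinoza 1 — all ≤ 3.

3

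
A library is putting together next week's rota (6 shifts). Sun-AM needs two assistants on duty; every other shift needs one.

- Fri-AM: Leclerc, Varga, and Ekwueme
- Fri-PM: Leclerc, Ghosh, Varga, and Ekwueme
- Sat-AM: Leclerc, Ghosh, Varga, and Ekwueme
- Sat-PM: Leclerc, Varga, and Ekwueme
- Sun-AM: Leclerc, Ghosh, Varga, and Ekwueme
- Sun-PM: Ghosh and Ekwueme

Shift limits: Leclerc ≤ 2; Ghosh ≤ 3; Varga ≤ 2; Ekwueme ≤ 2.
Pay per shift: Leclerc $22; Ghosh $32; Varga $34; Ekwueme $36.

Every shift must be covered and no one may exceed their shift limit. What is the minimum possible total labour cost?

$208

Picking the cheapest available assistant for each shift independently would cost $174, but that ignores the shift limits.
An optimal schedule: Fri-AM→Leclerc, Fri-PM→Ghosh, Sat-AM→Varga, Sat-PM→Leclerc, Sun-AM→Ghosh+Varga, Sun-PM→Ghosh.
Total: 22 + 32 + 34 + 22 + 32 + 34 + 32 = $208.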